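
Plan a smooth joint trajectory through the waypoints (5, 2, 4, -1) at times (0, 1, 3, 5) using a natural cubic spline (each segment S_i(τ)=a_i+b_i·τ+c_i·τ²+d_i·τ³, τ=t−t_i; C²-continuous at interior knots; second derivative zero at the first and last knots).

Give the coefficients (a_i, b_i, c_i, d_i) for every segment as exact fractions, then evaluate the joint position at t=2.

Δ: Δ0=-3, Δ1=1, Δ2=-5/2
row 1: diag=6, rhs=24; c'=1/3, d'=4
row 2: denom=8−2·1/3=22/3; d'=(-21−2·4)/(22/3)=-87/22
back: M2=-87/22
back: M1=4−1/3·-87/22=117/22
M: M0=0, M1=117/22, M2=-87/22, M3=0
seg 0: a=5, c=M0/2=0, d=(M1−M0)/(6·1)=39/44, b=Δ0−h0·(2M0+M1)/6=-171/44
seg 1: a=2, c=M1/2=117/44, d=(M2−M1)/(6·2)=-17/22, b=Δ1−h1·(2M1+M2)/6=-27/22
seg 2: a=4, c=M2/2=-87/44, d=(M3−M2)/(6·2)=29/88, b=Δ2−h2·(2M2+M3)/6=3/22
t_q=2 → seg 1, τ=1; S=2+-27/22·τ+117/44·τ²+-17/22·τ³=117/44

  seg 0: a=5 b=-171/44 c=0 d=39/44
  seg 1: a=2 b=-27/22 c=117/44 d=-17/22
  seg 2: a=4 b=3/22 c=-87/44 d=29/88
S(2) = 117/44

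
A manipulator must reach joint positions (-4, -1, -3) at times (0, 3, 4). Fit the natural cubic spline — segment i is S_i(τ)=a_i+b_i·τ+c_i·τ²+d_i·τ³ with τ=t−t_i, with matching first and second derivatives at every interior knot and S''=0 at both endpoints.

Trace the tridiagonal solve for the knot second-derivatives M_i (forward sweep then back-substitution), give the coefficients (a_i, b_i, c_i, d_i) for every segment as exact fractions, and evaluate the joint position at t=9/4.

  seg 0: a=-4 b=17/8 c=0 d=-1/8
  seg 1: a=-1 b=-5/4 c=-9/8 d=3/8
S(9/4) = -329/512

Δ: Δ0=1, Δ1=-2
row 1: diag=8, rhs=-18; c'=1/8, d'=-9/4
back: M1=-9/4
M: M0=0, M1=-9/4, M2=0
seg 0: a=-4, c=M0/2=0, d=(M1−M0)/(6·3)=-1/8, b=Δ0−h0·(2M0+M1)/6=17/8
seg 1: a=-1, c=M1/2=-9/8, d=(M2−M1)/(6·1)=3/8, b=Δ1−h1·(2M1+M2)/6=-5/4
t_q=9/4 → seg 0, τ=9/4; S=-4+17/8·τ+0·τ²+-1/8·τ³=-329/512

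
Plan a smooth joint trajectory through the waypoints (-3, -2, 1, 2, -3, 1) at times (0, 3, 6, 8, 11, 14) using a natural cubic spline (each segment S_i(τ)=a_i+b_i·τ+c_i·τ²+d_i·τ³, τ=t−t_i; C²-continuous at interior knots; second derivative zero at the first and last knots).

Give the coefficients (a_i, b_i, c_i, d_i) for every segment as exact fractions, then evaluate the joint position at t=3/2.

Δ: Δ0=1/3, Δ1=1, Δ2=1/2, Δ3=-5/3, Δ4=4/3
row 1: diag=12, rhs=4; c'=1/4, d'=1/3
row 2: denom=10−3·1/4=37/4; d'=(-3−3·1/3)/(37/4)=-16/37
row 3: denom=10−2·8/37=354/37; d'=(-13−2·-16/37)/(354/37)=-449/354
row 4: denom=12−3·37/118=1305/118; d'=(18−3·-449/354)/(1305/118)=2573/1305
back: M4=2573/1305
back: M3=-449/354−37/118·2573/1305=-2462/1305
back: M2=-16/37−8/37·-2462/1305=-32/1305
back: M1=1/3−1/4·-32/1305=443/1305
M: M0=0, M1=443/1305, M2=-32/1305, M3=-2462/1305, M4=2573/1305, M5=0
seg 0: a=-3, c=M0/2=0, d=(M1−M0)/(6·3)=443/23490, b=Δ0−h0·(2M0+M1)/6=427/2610
seg 1: a=-2, c=M1/2=443/2610, d=(M2−M1)/(6·3)=-95/4698, b=Δ1−h1·(2M1+M2)/6=878/1305
seg 2: a=1, c=M2/2=-16/1305, d=(M3−M2)/(6·2)=-9/58, b=Δ2−h2·(2M2+M3)/6=2989/2610
seg 3: a=2, c=M3/2=-1231/1305, d=(M4−M3)/(6·3)=1007/4698, b=Δ3−h3·(2M3+M4)/6=-1999/2610
seg 4: a=-3, c=M4/2=2573/2610, d=(M5−M4)/(6·3)=-2573/23490, b=Δ4−h4·(2M4+M5)/6=-833/1305
t_q=3/2 → seg 0, τ=3/2; S=-3+427/2610·τ+0·τ²+443/23490·τ³=-6243/2320

  seg 0: a=-3 b=427/2610 c=0 d=443/23490
  seg 1: a=-2 b=878/1305 c=443/2610 d=-95/4698
  seg 2: a=1 b=2989/2610 c=-16/1305 d=-9/58
  seg 3: a=2 b=-1999/2610 c=-1231/1305 d=1007/4698
  seg 4: a=-3 b=-833/1305 c=2573/2610 d=-2573/23490
S(3/2) = -6243/2320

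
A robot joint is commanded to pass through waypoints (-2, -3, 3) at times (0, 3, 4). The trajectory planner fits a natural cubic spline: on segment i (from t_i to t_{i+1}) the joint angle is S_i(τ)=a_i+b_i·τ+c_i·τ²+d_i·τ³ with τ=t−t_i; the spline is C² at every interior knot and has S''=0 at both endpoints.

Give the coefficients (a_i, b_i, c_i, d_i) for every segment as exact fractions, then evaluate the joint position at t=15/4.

Δ: Δ0=-1/3, Δ1=6
row 1: diag=8, rhs=38; c'=1/8, d'=19/4
back: M1=19/4
M: M0=0, M1=19/4, M2=0
seg 0: a=-2, c=M0/2=0, d=(M1−M0)/(6·3)=19/72, b=Δ0−h0·(2M0+M1)/6=-65/24
seg 1: a=-3, c=M1/2=19/8, d=(M2−M1)/(6·1)=-19/24, b=Δ1−h1·(2M1+M2)/6=53/12
t_q=15/4 → seg 1, τ=3/4; S=-3+53/12·τ+19/8·τ²+-19/24·τ³=673/512

  seg 0: a=-2 b=-65/24 c=0 d=19/72
  seg 1: a=-3 b=53/12 c=19/8 d=-19/24
S(15/4) = 673/512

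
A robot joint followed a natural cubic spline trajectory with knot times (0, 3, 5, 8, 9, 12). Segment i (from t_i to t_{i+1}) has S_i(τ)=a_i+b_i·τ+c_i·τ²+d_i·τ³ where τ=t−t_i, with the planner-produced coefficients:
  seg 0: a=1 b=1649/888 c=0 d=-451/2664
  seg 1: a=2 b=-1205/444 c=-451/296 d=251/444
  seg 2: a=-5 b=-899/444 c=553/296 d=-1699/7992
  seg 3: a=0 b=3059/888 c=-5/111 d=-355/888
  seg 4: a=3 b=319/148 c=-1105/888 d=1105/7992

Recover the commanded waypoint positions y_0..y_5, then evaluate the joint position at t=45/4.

y_0 = S_0(0) = a_0 = 1
y_1 = S_1(0) = a_1 = 2
y_2 = S_2(0) = a_2 = -5
y_3 = S_3(0) = a_3 = 0
y_4 = S_4(0) = a_4 = 3
y_5 = S_4(3) = 2
t_q=45/4 is in segment 4 (τ=9/4); S_4(τ)=59199/18944

y_0=1 y_1=2 y_2=-5 y_3=0 y_4=3 y_5=2
S(45/4) = 59199/18944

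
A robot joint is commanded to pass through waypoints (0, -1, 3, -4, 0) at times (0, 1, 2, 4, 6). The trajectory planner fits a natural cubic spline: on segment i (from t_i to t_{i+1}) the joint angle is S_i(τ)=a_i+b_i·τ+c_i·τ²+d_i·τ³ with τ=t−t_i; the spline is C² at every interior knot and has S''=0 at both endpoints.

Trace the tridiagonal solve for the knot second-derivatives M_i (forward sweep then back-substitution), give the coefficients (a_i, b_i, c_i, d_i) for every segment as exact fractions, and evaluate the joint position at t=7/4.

  seg 0: a=0 b=-153/56 c=0 d=97/56
  seg 1: a=-1 b=69/28 c=291/56 d=-205/56
  seg 2: a=3 b=15/8 c=-81/14 d=347/224
  seg 3: a=-4 b=-75/28 c=393/112 d=-131/224
S(7/4) = 7981/3584

Δ: Δ0=-1, Δ1=4, Δ2=-7/2, Δ3=2
row 1: diag=4, rhs=30; c'=1/4, d'=15/2
row 2: denom=6−1·1/4=23/4; d'=(-45−1·15/2)/(23/4)=-210/23
row 3: denom=8−2·8/23=168/23; d'=(33−2·-210/23)/(168/23)=393/56
back: M3=393/56
back: M2=-210/23−8/23·393/56=-81/7
back: M1=15/2−1/4·-81/7=291/28
M: M0=0, M1=291/28, M2=-81/7, M3=393/56, M4=0
seg 0: a=0, c=M0/2=0, d=(M1−M0)/(6·1)=97/56, b=Δ0−h0·(2M0+M1)/6=-153/56
seg 1: a=-1, c=M1/2=291/56, d=(M2−M1)/(6·1)=-205/56, b=Δ1−h1·(2M1+M2)/6=69/28
seg 2: a=3, c=M2/2=-81/14, d=(M3−M2)/(6·2)=347/224, b=Δ2−h2·(2M2+M3)/6=15/8
seg 3: a=-4, c=M3/2=393/112, d=(M4−M3)/(6·2)=-131/224, b=Δ3−h3·(2M3+M4)/6=-75/28
t_q=7/4 → seg 1, τ=3/4; S=-1+69/28·τ+291/56·τ²+-205/56·τ³=7981/3584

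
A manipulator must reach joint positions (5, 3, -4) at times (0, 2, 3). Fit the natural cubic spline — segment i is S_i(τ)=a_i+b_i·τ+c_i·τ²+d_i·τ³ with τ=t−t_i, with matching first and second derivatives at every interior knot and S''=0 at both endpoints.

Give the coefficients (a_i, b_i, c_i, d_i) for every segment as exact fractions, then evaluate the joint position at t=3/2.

Δ: Δ0=-1, Δ1=-7
row 1: diag=6, rhs=-36; c'=1/6, d'=-6
back: M1=-6
M: M0=0, M1=-6, M2=0
seg 0: a=5, c=M0/2=0, d=(M1−M0)/(6·2)=-1/2, b=Δ0−h0·(2M0+M1)/6=1
seg 1: a=3, c=M1/2=-3, d=(M2−M1)/(6·1)=1, b=Δ1−h1·(2M1+M2)/6=-5
t_q=3/2 → seg 0, τ=3/2; S=5+1·τ+0·τ²+-1/2·τ³=77/16

  seg 0: a=5 b=1 c=0 d=-1/2
  seg 1: a=3 b=-5 c=-3 d=1
S(3/2) = 77/16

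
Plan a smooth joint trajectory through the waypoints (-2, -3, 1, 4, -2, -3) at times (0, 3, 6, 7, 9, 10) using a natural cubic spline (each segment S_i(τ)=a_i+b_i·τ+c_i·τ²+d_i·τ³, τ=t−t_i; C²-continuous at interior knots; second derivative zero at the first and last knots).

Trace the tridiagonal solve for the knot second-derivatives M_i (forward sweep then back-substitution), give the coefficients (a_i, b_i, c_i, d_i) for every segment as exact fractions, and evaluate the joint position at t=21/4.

Δ: Δ0=-1/3, Δ1=4/3, Δ2=3, Δ3=-3, Δ4=-1
row 1: diag=12, rhs=10; c'=1/4, d'=5/6
row 2: denom=8−3·1/4=29/4; d'=(10−3·5/6)/(29/4)=30/29
row 3: denom=6−1·4/29=170/29; d'=(-36−1·30/29)/(170/29)=-537/85
row 4: denom=6−2·29/85=452/85; d'=(12−2·-537/85)/(452/85)=1047/226
back: M4=1047/226
back: M3=-537/85−29/85·1047/226=-1785/226
back: M2=30/29−4/29·-1785/226=240/113
back: M1=5/6−1/4·240/113=205/678
M: M0=0, M1=205/678, M2=240/113, M3=-1785/226, M4=1047/226, M5=0
seg 0: a=-2, c=M0/2=0, d=(M1−M0)/(6·3)=205/12204, b=Δ0−h0·(2M0+M1)/6=-219/452
seg 1: a=-3, c=M1/2=205/1356, d=(M2−M1)/(6·3)=1235/12204, b=Δ1−h1·(2M1+M2)/6=-7/226
seg 2: a=1, c=M2/2=120/113, d=(M3−M2)/(6·1)=-755/452, b=Δ2−h2·(2M2+M3)/6=1631/452
seg 3: a=4, c=M3/2=-1785/452, d=(M4−M3)/(6·2)=118/113, b=Δ3−h3·(2M3+M4)/6=163/226
seg 4: a=-2, c=M4/2=1047/452, d=(M5−M4)/(6·1)=-349/452, b=Δ4−h4·(2M4+M5)/6=-575/226
t_q=21/4 → seg 1, τ=9/4; S=-3+-7/226·τ+205/1356·τ²+1235/12204·τ³=-33315/28928

  seg 0: a=-2 b=-219/452 c=0 d=205/12204
  seg 1: a=-3 b=-7/226 c=205/1356 d=1235/12204
  seg 2: a=1 b=1631/452 c=120/113 d=-755/452
  seg 3: a=4 b=163/226 c=-1785/452 d=118/113
  seg 4: a=-2 b=-575/226 c=1047/452 d=-349/452
S(21/4) = -33315/28928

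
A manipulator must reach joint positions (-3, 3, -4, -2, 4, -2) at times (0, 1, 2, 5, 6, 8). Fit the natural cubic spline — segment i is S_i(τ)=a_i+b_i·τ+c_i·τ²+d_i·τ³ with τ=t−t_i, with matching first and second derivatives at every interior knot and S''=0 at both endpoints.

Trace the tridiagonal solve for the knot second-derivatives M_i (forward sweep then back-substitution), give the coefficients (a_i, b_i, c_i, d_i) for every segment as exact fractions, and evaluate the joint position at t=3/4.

  seg 0: a=-3 b=35608/3723 c=0 d=-13270/3723
  seg 1: a=3 b=-4202/3723 c=-13270/1241 d=17951/3723
  seg 2: a=-4 b=-29969/3723 c=4681/1241 d=-3226/11169
  seg 3: a=-2 b=25255/3723 c=1455/1241 d=-7282/3723
  seg 4: a=4 b=12139/3723 c=-5827/1241 d=5827/7446
S(3/4) = 106013/39712

Δ: Δ0=6, Δ1=-7, Δ2=2/3, Δ3=6, Δ4=-3
row 1: diag=4, rhs=-78; c'=1/4, d'=-39/2
row 2: denom=8−1·1/4=31/4; d'=(46−1·-39/2)/(31/4)=262/31
row 3: denom=8−3·12/31=212/31; d'=(32−3·262/31)/(212/31)=103/106
row 4: denom=6−1·31/212=1241/212; d'=(-54−1·103/106)/(1241/212)=-11654/1241
back: M4=-11654/1241
back: M3=103/106−31/212·-11654/1241=2910/1241
back: M2=262/31−12/31·2910/1241=9362/1241
back: M1=-39/2−1/4·9362/1241=-26540/1241
M: M0=0, M1=-26540/1241, M2=9362/1241, M3=2910/1241, M4=-11654/1241, M5=0
seg 0: a=-3, c=M0/2=0, d=(M1−M0)/(6·1)=-13270/3723, b=Δ0−h0·(2M0+M1)/6=35608/3723
seg 1: a=3, c=M1/2=-13270/1241, d=(M2−M1)/(6·1)=17951/3723, b=Δ1−h1·(2M1+M2)/6=-4202/3723
seg 2: a=-4, c=M2/2=4681/1241, d=(M3−M2)/(6·3)=-3226/11169, b=Δ2−h2·(2M2+M3)/6=-29969/3723
seg 3: a=-2, c=M3/2=1455/1241, d=(M4−M3)/(6·1)=-7282/3723, b=Δ3−h3·(2M3+M4)/6=25255/3723
seg 4: a=4, c=M4/2=-5827/1241, d=(M5−M4)/(6·2)=5827/7446, b=Δ4−h4·(2M4+M5)/6=12139/3723
t_q=3/4 → seg 0, τ=3/4; S=-3+35608/3723·τ+0·τ²+-13270/3723·τ³=106013/39712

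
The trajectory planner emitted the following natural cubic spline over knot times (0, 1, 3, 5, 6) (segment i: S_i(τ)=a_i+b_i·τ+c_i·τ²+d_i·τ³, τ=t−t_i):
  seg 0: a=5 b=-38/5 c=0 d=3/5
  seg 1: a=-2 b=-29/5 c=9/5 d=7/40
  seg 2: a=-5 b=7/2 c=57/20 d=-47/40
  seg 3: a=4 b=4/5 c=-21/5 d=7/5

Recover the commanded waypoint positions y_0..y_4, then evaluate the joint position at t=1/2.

y_0=5 y_1=-2 y_2=-5 y_3=4 y_4=2
S(1/2) = 51/40

y_0 = S_0(0) = a_0 = 5
y_1 = S_1(0) = a_1 = -2
y_2 = S_2(0) = a_2 = -5
y_3 = S_3(0) = a_3 = 4
y_4 = S_3(1) = 2
t_q=1/2 is in segment 0 (τ=1/2); S_0(τ)=51/40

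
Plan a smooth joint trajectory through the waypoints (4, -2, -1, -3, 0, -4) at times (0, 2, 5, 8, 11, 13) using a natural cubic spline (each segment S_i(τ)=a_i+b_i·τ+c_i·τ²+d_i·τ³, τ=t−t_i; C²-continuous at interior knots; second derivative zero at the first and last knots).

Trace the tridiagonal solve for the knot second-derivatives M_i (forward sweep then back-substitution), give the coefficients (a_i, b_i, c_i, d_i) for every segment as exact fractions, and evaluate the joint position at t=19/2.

  seg 0: a=4 b=-14557/3807 c=0 d=784/3807
  seg 1: a=-2 b=-5149/3807 c=1568/1269 d=-7694/34263
  seg 2: a=-1 b=-7/3807 c=-2990/3807 d=137/729
  seg 3: a=-3 b=1370/3807 c=3449/3807 d=-7910/34263
  seg 4: a=0 b=-1666/3807 c=-1487/1269 d=1487/7614
S(19/2) = -508/423

Δ: Δ0=-3, Δ1=1/3, Δ2=-2/3, Δ3=1, Δ4=-2
row 1: diag=10, rhs=20; c'=3/10, d'=2
row 2: denom=12−3·3/10=111/10; d'=(-6−3·2)/(111/10)=-40/37
row 3: denom=12−3·10/37=414/37; d'=(10−3·-40/37)/(414/37)=245/207
row 4: denom=10−3·37/138=423/46; d'=(-18−3·245/207)/(423/46)=-2974/1269
back: M4=-2974/1269
back: M3=245/207−37/138·-2974/1269=6898/3807
back: M2=-40/37−10/37·6898/3807=-5980/3807
back: M1=2−3/10·-5980/3807=3136/1269
M: M0=0, M1=3136/1269, M2=-5980/3807, M3=6898/3807, M4=-2974/1269, M5=0
seg 0: a=4, c=M0/2=0, d=(M1−M0)/(6·2)=784/3807, b=Δ0−h0·(2M0+M1)/6=-14557/3807
seg 1: a=-2, c=M1/2=1568/1269, d=(M2−M1)/(6·3)=-7694/34263, b=Δ1−h1·(2M1+M2)/6=-5149/3807
seg 2: a=-1, c=M2/2=-2990/3807, d=(M3−M2)/(6·3)=137/729, b=Δ2−h2·(2M2+M3)/6=-7/3807
seg 3: a=-3, c=M3/2=3449/3807, d=(M4−M3)/(6·3)=-7910/34263, b=Δ3−h3·(2M3+M4)/6=1370/3807
seg 4: a=0, c=M4/2=-1487/1269, d=(M5−M4)/(6·2)=1487/7614, b=Δ4−h4·(2M4+M5)/6=-1666/3807
t_q=19/2 → seg 3, τ=3/2; S=-3+1370/3807·τ+3449/3807·τ²+-7910/34263·τ³=-508/423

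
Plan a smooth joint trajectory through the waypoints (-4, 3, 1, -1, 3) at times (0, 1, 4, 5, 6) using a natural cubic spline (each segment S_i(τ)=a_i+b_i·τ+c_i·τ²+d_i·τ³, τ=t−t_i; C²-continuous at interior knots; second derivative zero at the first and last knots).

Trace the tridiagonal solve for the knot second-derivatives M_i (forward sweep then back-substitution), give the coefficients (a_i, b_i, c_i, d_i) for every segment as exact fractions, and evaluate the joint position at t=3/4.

Δ: Δ0=7, Δ1=-2/3, Δ2=-2, Δ3=4
row 1: diag=8, rhs=-46; c'=3/8, d'=-23/4
row 2: denom=8−3·3/8=55/8; d'=(-8−3·-23/4)/(55/8)=74/55
row 3: denom=4−1·8/55=212/55; d'=(36−1·74/55)/(212/55)=953/106
back: M3=953/106
back: M2=74/55−8/55·953/106=2/53
back: M1=-23/4−3/8·2/53=-611/106
M: M0=0, M1=-611/106, M2=2/53, M3=953/106, M4=0
seg 0: a=-4, c=M0/2=0, d=(M1−M0)/(6·1)=-611/636, b=Δ0−h0·(2M0+M1)/6=5063/636
seg 1: a=3, c=M1/2=-611/212, d=(M2−M1)/(6·3)=205/636, b=Δ1−h1·(2M1+M2)/6=1615/318
seg 2: a=1, c=M2/2=1/53, d=(M3−M2)/(6·1)=949/636, b=Δ2−h2·(2M2+M3)/6=-2233/636
seg 3: a=-1, c=M3/2=953/212, d=(M4−M3)/(6·1)=-953/636, b=Δ3−h3·(2M3+M4)/6=319/318
t_q=3/4 → seg 0, τ=3/4; S=-4+5063/636·τ+0·τ²+-611/636·τ³=21237/13568

  seg 0: a=-4 b=5063/636 c=0 d=-611/636
  seg 1: a=3 b=1615/318 c=-611/212 d=205/636
  seg 2: a=1 b=-2233/636 c=1/53 d=949/636
  seg 3: a=-1 b=319/318 c=953/212 d=-953/636
S(3/4) = 21237/13568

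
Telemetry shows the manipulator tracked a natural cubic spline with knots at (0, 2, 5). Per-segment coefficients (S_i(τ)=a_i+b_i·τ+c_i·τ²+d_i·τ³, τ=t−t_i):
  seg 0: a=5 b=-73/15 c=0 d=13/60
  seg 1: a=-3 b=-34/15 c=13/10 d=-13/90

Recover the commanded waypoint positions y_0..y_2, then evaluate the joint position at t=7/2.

y_0 = S_0(0) = a_0 = 5
y_1 = S_1(0) = a_1 = -3
y_2 = S_1(3) = -2
t_q=7/2 is in segment 1 (τ=3/2); S_1(τ)=-317/80

y_0=5 y_1=-3 y_2=-2
S(7/2) = -317/80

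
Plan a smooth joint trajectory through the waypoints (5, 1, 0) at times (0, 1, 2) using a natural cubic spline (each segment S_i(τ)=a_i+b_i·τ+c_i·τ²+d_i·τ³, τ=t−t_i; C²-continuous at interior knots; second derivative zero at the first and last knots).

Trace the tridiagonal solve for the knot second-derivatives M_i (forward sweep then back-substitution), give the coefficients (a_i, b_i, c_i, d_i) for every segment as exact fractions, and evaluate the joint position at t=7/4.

Δ: Δ0=-4, Δ1=-1
row 1: diag=4, rhs=18; c'=1/4, d'=9/2
back: M1=9/2
M: M0=0, M1=9/2, M2=0
seg 0: a=5, c=M0/2=0, d=(M1−M0)/(6·1)=3/4, b=Δ0−h0·(2M0+M1)/6=-19/4
seg 1: a=1, c=M1/2=9/4, d=(M2−M1)/(6·1)=-3/4, b=Δ1−h1·(2M1+M2)/6=-5/2
t_q=7/4 → seg 1, τ=3/4; S=1+-5/2·τ+9/4·τ²+-3/4·τ³=19/256

  seg 0: a=5 b=-19/4 c=0 d=3/4
  seg 1: a=1 b=-5/2 c=9/4 d=-3/4
S(7/4) = 19/256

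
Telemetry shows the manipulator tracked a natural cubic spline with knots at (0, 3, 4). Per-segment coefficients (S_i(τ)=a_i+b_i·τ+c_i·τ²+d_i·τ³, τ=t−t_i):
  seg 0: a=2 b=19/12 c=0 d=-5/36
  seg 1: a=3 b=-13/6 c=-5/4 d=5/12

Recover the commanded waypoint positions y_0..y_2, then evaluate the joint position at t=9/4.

y_0 = S_0(0) = a_0 = 2
y_1 = S_1(0) = a_1 = 3
y_2 = S_1(1) = 0
t_q=9/4 is in segment 0 (τ=9/4); S_0(τ)=1019/256

y_0=2 y_1=3 y_2=0
S(9/4) = 1019/256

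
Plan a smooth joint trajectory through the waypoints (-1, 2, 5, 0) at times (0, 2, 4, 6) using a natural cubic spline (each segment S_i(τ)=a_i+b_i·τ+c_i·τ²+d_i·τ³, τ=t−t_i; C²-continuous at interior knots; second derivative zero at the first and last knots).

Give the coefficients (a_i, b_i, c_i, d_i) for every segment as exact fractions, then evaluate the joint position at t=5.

  seg 0: a=-1 b=37/30 c=0 d=1/15
  seg 1: a=2 b=61/30 c=2/5 d=-1/3
  seg 2: a=5 b=-11/30 c=-8/5 d=4/15
S(5) = 33/10

Δ: Δ0=3/2, Δ1=3/2, Δ2=-5/2
row 1: diag=8, rhs=0; c'=1/4, d'=0
row 2: denom=8−2·1/4=15/2; d'=(-24−2·0)/(15/2)=-16/5
back: M2=-16/5
back: M1=0−1/4·-16/5=4/5
M: M0=0, M1=4/5, M2=-16/5, M3=0
seg 0: a=-1, c=M0/2=0, d=(M1−M0)/(6·2)=1/15, b=Δ0−h0·(2M0+M1)/6=37/30
seg 1: a=2, c=M1/2=2/5, d=(M2−M1)/(6·2)=-1/3, b=Δ1−h1·(2M1+M2)/6=61/30
seg 2: a=5, c=M2/2=-8/5, d=(M3−M2)/(6·2)=4/15, b=Δ2−h2·(2M2+M3)/6=-11/30
t_q=5 → seg 2, τ=1; S=5+-11/30·τ+-8/5·τ²+4/15·τ³=33/10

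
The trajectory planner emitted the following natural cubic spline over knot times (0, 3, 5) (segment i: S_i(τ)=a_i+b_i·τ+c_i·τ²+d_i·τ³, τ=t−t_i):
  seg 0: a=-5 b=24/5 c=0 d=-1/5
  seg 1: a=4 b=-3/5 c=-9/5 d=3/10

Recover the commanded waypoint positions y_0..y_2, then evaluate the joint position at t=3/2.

y_0 = S_0(0) = a_0 = -5
y_1 = S_1(0) = a_1 = 4
y_2 = S_1(2) = -2
t_q=3/2 is in segment 0 (τ=3/2); S_0(τ)=61/40

y_0=-5 y_1=4 y_2=-2
S(3/2) = 61/40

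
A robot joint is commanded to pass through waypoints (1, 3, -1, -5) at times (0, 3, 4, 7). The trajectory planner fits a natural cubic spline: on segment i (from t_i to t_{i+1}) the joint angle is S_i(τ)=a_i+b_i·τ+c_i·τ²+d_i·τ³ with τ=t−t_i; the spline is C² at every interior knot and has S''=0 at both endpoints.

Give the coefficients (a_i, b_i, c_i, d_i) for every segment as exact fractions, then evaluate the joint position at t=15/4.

  seg 0: a=1 b=18/7 c=0 d=-40/189
  seg 1: a=3 b=-22/7 c=-40/21 d=22/21
  seg 2: a=-1 b=-80/21 c=26/21 d=-26/189
S(15/4) = 3/224

Δ: Δ0=2/3, Δ1=-4, Δ2=-4/3
row 1: diag=8, rhs=-28; c'=1/8, d'=-7/2
row 2: denom=8−1·1/8=63/8; d'=(16−1·-7/2)/(63/8)=52/21
back: M2=52/21
back: M1=-7/2−1/8·52/21=-80/21
M: M0=0, M1=-80/21, M2=52/21, M3=0
seg 0: a=1, c=M0/2=0, d=(M1−M0)/(6·3)=-40/189, b=Δ0−h0·(2M0+M1)/6=18/7
seg 1: a=3, c=M1/2=-40/21, d=(M2−M1)/(6·1)=22/21, b=Δ1−h1·(2M1+M2)/6=-22/7
seg 2: a=-1, c=M2/2=26/21, d=(M3−M2)/(6·3)=-26/189, b=Δ2−h2·(2M2+M3)/6=-80/21
t_q=15/4 → seg 1, τ=3/4; S=3+-22/7·τ+-40/21·τ²+22/21·τ³=3/224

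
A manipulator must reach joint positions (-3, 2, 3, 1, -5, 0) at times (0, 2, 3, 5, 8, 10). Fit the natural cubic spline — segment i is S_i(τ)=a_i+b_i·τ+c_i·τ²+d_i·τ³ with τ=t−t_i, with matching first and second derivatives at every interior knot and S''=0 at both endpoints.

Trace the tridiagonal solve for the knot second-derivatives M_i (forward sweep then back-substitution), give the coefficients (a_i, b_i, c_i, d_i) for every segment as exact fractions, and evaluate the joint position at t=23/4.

Δ: Δ0=5/2, Δ1=1, Δ2=-1, Δ3=-2, Δ4=5/2
row 1: diag=6, rhs=-9; c'=1/6, d'=-3/2
row 2: denom=6−1·1/6=35/6; d'=(-12−1·-3/2)/(35/6)=-9/5
row 3: denom=10−2·12/35=326/35; d'=(-6−2·-9/5)/(326/35)=-42/163
row 4: denom=10−3·105/326=2945/326; d'=(27−3·-42/163)/(2945/326)=9054/2945
back: M4=9054/2945
back: M3=-42/163−105/326·9054/2945=-735/589
back: M2=-9/5−12/35·-735/589=-4041/2945
back: M1=-3/2−1/6·-4041/2945=-3744/2945
M: M0=0, M1=-3744/2945, M2=-4041/2945, M3=-735/589, M4=9054/2945, M5=0
seg 0: a=-3, c=M0/2=0, d=(M1−M0)/(6·2)=-312/2945, b=Δ0−h0·(2M0+M1)/6=17221/5890
seg 1: a=2, c=M1/2=-1872/2945, d=(M2−M1)/(6·1)=-99/5890, b=Δ1−h1·(2M1+M2)/6=9733/5890
seg 2: a=3, c=M2/2=-4041/5890, d=(M3−M2)/(6·2)=61/5890, b=Δ2−h2·(2M2+M3)/6=974/2945
seg 3: a=1, c=M3/2=-735/1178, d=(M4−M3)/(6·3)=4243/17670, b=Δ3−h3·(2M3+M4)/6=-6742/2945
seg 4: a=-5, c=M4/2=4527/2945, d=(M5−M4)/(6·2)=-1509/5890, b=Δ4−h4·(2M4+M5)/6=2653/5890
t_q=23/4 → seg 3, τ=3/4; S=1+-6742/2945·τ+-735/1178·τ²+4243/17670·τ³=-72877/75392

  seg 0: a=-3 b=17221/5890 c=0 d=-312/2945
  seg 1: a=2 b=9733/5890 c=-1872/2945 d=-99/5890
  seg 2: a=3 b=974/2945 c=-4041/5890 d=61/5890
  seg 3: a=1 b=-6742/2945 c=-735/1178 d=4243/17670
  seg 4: a=-5 b=2653/5890 c=4527/2945 d=-1509/5890
S(23/4) = -72877/75392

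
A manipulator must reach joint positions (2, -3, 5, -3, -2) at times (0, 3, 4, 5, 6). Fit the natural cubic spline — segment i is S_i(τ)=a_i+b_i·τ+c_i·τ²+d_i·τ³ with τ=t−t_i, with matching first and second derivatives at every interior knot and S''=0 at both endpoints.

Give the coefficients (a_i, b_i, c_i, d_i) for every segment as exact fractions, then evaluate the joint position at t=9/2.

Δ: Δ0=-5/3, Δ1=8, Δ2=-8, Δ3=1
row 1: diag=8, rhs=58; c'=1/8, d'=29/4
row 2: denom=4−1·1/8=31/8; d'=(-96−1·29/4)/(31/8)=-826/31
row 3: denom=4−1·8/31=116/31; d'=(54−1·-826/31)/(116/31)=625/29
back: M3=625/29
back: M2=-826/31−8/31·625/29=-934/29
back: M1=29/4−1/8·-934/29=327/29
M: M0=0, M1=327/29, M2=-934/29, M3=625/29, M4=0
seg 0: a=2, c=M0/2=0, d=(M1−M0)/(6·3)=109/174, b=Δ0−h0·(2M0+M1)/6=-1271/174
seg 1: a=-3, c=M1/2=327/58, d=(M2−M1)/(6·1)=-1261/174, b=Δ1−h1·(2M1+M2)/6=836/87
seg 2: a=5, c=M2/2=-467/29, d=(M3−M2)/(6·1)=1559/174, b=Δ2−h2·(2M2+M3)/6=-149/174
seg 3: a=-3, c=M3/2=625/58, d=(M4−M3)/(6·1)=-625/174, b=Δ3−h3·(2M3+M4)/6=-538/87
t_q=9/2 → seg 2, τ=1/2; S=5+-149/174·τ+-467/29·τ²+1559/174·τ³=773/464

  seg 0: a=2 b=-1271/174 c=0 d=109/174
  seg 1: a=-3 b=836/87 c=327/58 d=-1261/174
  seg 2: a=5 b=-149/174 c=-467/29 d=1559/174
  seg 3: a=-3 b=-538/87 c=625/58 d=-625/174
S(9/2) = 773/464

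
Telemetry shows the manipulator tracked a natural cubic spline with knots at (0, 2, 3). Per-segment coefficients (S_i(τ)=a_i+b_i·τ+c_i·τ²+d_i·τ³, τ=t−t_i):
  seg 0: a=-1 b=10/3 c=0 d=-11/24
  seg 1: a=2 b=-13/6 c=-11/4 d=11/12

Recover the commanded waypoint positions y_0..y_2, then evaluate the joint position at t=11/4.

y_0=-1 y_1=2 y_2=-2
S(11/4) = -201/256

y_0 = S_0(0) = a_0 = -1
y_1 = S_1(0) = a_1 = 2
y_2 = S_1(1) = -2
t_q=11/4 is in segment 1 (τ=3/4); S_1(τ)=-201/256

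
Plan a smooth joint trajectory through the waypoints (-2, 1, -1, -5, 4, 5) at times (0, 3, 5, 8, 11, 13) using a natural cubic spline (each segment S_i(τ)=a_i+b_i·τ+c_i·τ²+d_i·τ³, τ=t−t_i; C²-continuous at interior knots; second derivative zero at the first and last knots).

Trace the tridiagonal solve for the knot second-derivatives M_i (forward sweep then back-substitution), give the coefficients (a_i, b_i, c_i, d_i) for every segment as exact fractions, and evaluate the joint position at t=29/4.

Δ: Δ0=1, Δ1=-1, Δ2=-4/3, Δ3=3, Δ4=1/2
row 1: diag=10, rhs=-12; c'=1/5, d'=-6/5
row 2: denom=10−2·1/5=48/5; d'=(-2−2·-6/5)/(48/5)=1/24
row 3: denom=12−3·5/16=177/16; d'=(26−3·1/24)/(177/16)=138/59
row 4: denom=10−3·16/59=542/59; d'=(-15−3·138/59)/(542/59)=-1299/542
back: M4=-1299/542
back: M3=138/59−16/59·-1299/542=810/271
back: M2=1/24−5/16·810/271=-1451/1626
back: M1=-6/5−1/5·-1451/1626=-1661/1626
M: M0=0, M1=-1661/1626, M2=-1451/1626, M3=810/271, M4=-1299/542, M5=0
seg 0: a=-2, c=M0/2=0, d=(M1−M0)/(6·3)=-1661/29268, b=Δ0−h0·(2M0+M1)/6=4913/3252
seg 1: a=1, c=M1/2=-1661/3252, d=(M2−M1)/(6·2)=35/3252, b=Δ1−h1·(2M1+M2)/6=-35/1626
seg 2: a=-1, c=M2/2=-1451/3252, d=(M3−M2)/(6·3)=6311/29268, b=Δ2−h2·(2M2+M3)/6=-1049/542
seg 3: a=-5, c=M3/2=405/271, d=(M4−M3)/(6·3)=-973/3252, b=Δ3−h3·(2M3+M4)/6=1311/1084
seg 4: a=4, c=M4/2=-1299/1084, d=(M5−M4)/(6·2)=433/2168, b=Δ4−h4·(2M4+M5)/6=1137/542
t_q=29/4 → seg 2, τ=9/4; S=-1+-1049/542·τ+-1451/3252·τ²+6311/29268·τ³=-357799/69376

  seg 0: a=-2 b=4913/3252 c=0 d=-1661/29268
  seg 1: a=1 b=-35/1626 c=-1661/3252 d=35/3252
  seg 2: a=-1 b=-1049/542 c=-1451/3252 d=6311/29268
  seg 3: a=-5 b=1311/1084 c=405/271 d=-973/3252
  seg 4: a=4 b=1137/542 c=-1299/1084 d=433/2168
S(29/4) = -357799/69376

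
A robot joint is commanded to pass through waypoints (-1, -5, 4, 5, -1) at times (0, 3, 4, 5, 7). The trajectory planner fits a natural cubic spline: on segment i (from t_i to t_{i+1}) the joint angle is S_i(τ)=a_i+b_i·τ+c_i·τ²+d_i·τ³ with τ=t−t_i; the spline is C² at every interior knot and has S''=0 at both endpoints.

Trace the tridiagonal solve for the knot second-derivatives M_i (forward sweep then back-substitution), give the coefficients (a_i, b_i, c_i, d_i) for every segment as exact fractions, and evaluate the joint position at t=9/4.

  seg 0: a=-1 b=-3247/534 c=0 d=845/1602
  seg 1: a=-5 b=2179/267 c=845/178 d=-2087/534
  seg 2: a=4 b=3167/534 c=-621/89 d=1093/534
  seg 3: a=5 b=-503/267 c=-149/178 d=149/1068
S(9/4) = -98803/11392

Δ: Δ0=-4/3, Δ1=9, Δ2=1, Δ3=-3
row 1: diag=8, rhs=62; c'=1/8, d'=31/4
row 2: denom=4−1·1/8=31/8; d'=(-48−1·31/4)/(31/8)=-446/31
row 3: denom=6−1·8/31=178/31; d'=(-24−1·-446/31)/(178/31)=-149/89
back: M3=-149/89
back: M2=-446/31−8/31·-149/89=-1242/89
back: M1=31/4−1/8·-1242/89=845/89
M: M0=0, M1=845/89, M2=-1242/89, M3=-149/89, M4=0
seg 0: a=-1, c=M0/2=0, d=(M1−M0)/(6·3)=845/1602, b=Δ0−h0·(2M0+M1)/6=-3247/534
seg 1: a=-5, c=M1/2=845/178, d=(M2−M1)/(6·1)=-2087/534, b=Δ1−h1·(2M1+M2)/6=2179/267
seg 2: a=4, c=M2/2=-621/89, d=(M3−M2)/(6·1)=1093/534, b=Δ2−h2·(2M2+M3)/6=3167/534
seg 3: a=5, c=M3/2=-149/178, d=(M4−M3)/(6·2)=149/1068, b=Δ3−h3·(2M3+M4)/6=-503/267
t_q=9/4 → seg 0, τ=9/4; S=-1+-3247/534·τ+0·τ²+845/1602·τ³=-98803/11392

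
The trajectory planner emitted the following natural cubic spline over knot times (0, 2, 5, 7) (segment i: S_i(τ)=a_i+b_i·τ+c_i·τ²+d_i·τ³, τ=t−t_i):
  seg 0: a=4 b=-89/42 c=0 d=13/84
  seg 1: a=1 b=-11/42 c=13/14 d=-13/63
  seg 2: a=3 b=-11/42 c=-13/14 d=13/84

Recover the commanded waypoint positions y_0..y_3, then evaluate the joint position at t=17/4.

y_0 = S_0(0) = a_0 = 4
y_1 = S_1(0) = a_1 = 1
y_2 = S_2(0) = a_2 = 3
y_3 = S_2(2) = 0
t_q=17/4 is in segment 1 (τ=9/4); S_1(τ)=1237/448

y_0=4 y_1=1 y_2=3 y_3=0
S(17/4) = 1237/448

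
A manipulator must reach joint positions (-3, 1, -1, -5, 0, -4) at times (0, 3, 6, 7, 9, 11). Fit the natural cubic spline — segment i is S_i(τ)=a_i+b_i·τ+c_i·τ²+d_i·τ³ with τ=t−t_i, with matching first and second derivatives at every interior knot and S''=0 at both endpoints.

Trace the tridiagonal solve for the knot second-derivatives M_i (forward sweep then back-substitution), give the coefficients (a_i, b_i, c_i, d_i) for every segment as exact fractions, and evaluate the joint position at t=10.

Δ: Δ0=4/3, Δ1=-2/3, Δ2=-4, Δ3=5/2, Δ4=-2
row 1: diag=12, rhs=-12; c'=1/4, d'=-1
row 2: denom=8−3·1/4=29/4; d'=(-20−3·-1)/(29/4)=-68/29
row 3: denom=6−1·4/29=170/29; d'=(39−1·-68/29)/(170/29)=1199/170
row 4: denom=8−2·29/85=622/85; d'=(-27−2·1199/170)/(622/85)=-1747/311
back: M4=-1747/311
back: M3=1199/170−29/85·-1747/311=5579/622
back: M2=-68/29−4/29·5579/622=-1114/311
back: M1=-1−1/4·-1114/311=-65/622
M: M0=0, M1=-65/622, M2=-1114/311, M3=5579/622, M4=-1747/311, M5=0
seg 0: a=-3, c=M0/2=0, d=(M1−M0)/(6·3)=-65/11196, b=Δ0−h0·(2M0+M1)/6=5171/3732
seg 1: a=1, c=M1/2=-65/1244, d=(M2−M1)/(6·3)=-721/3732, b=Δ1−h1·(2M1+M2)/6=2293/1866
seg 2: a=-1, c=M2/2=-557/311, d=(M3−M2)/(6·1)=7807/3732, b=Δ2−h2·(2M2+M3)/6=-16051/3732
seg 3: a=-5, c=M3/2=5579/1244, d=(M4−M3)/(6·2)=-9073/7464, b=Δ3−h3·(2M3+M4)/6=-2999/1866
seg 4: a=0, c=M4/2=-1747/622, d=(M5−M4)/(6·2)=1747/3732, b=Δ4−h4·(2M4+M5)/6=1628/933
t_q=10 → seg 4, τ=1; S=0+1628/933·τ+-1747/622·τ²+1747/3732·τ³=-741/1244

  seg 0: a=-3 b=5171/3732 c=0 d=-65/11196
  seg 1: a=1 b=2293/1866 c=-65/1244 d=-721/3732
  seg 2: a=-1 b=-16051/3732 c=-557/311 d=7807/3732
  seg 3: a=-5 b=-2999/1866 c=5579/1244 d=-9073/7464
  seg 4: a=0 b=1628/933 c=-1747/622 d=1747/3732
S(10) = -741/1244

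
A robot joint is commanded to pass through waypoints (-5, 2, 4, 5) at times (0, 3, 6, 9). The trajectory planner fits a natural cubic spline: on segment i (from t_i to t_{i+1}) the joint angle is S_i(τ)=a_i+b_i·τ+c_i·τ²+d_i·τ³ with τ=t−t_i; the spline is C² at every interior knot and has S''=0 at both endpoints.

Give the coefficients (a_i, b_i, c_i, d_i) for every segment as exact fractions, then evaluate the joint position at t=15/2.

Δ: Δ0=7/3, Δ1=2/3, Δ2=1/3
row 1: diag=12, rhs=-10; c'=1/4, d'=-5/6
row 2: denom=12−3·1/4=45/4; d'=(-2−3·-5/6)/(45/4)=2/45
back: M2=2/45
back: M1=-5/6−1/4·2/45=-38/45
M: M0=0, M1=-38/45, M2=2/45, M3=0
seg 0: a=-5, c=M0/2=0, d=(M1−M0)/(6·3)=-19/405, b=Δ0−h0·(2M0+M1)/6=124/45
seg 1: a=2, c=M1/2=-19/45, d=(M2−M1)/(6·3)=4/81, b=Δ1−h1·(2M1+M2)/6=67/45
seg 2: a=4, c=M2/2=1/45, d=(M3−M2)/(6·3)=-1/405, b=Δ2−h2·(2M2+M3)/6=13/45
t_q=15/2 → seg 2, τ=3/2; S=4+13/45·τ+1/45·τ²+-1/405·τ³=179/40

  seg 0: a=-5 b=124/45 c=0 d=-19/405
  seg 1: a=2 b=67/45 c=-19/45 d=4/81
  seg 2: a=4 b=13/45 c=1/45 d=-1/405
S(15/2) = 179/40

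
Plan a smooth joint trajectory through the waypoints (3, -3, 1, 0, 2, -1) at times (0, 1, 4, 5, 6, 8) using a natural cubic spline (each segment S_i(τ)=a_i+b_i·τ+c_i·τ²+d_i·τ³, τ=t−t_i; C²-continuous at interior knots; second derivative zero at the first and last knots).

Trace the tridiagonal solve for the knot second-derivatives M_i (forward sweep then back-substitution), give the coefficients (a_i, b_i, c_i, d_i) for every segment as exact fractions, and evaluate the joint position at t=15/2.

  seg 0: a=3 b=-52997/7302 c=0 d=9185/7302
  seg 1: a=-3 b=-12721/3651 c=9185/2434 d=-15829/21906
  seg 2: a=1 b=-2573/7302 c=-3322/1217 d=15203/7302
  seg 3: a=0 b=1586/3651 c=8559/2434 d=-14245/7302
  seg 4: a=2 b=11791/7302 c=-2843/1217 d=2843/7302
S(15/2) = 9347/19472

Δ: Δ0=-6, Δ1=4/3, Δ2=-1, Δ3=2, Δ4=-3/2
row 1: diag=8, rhs=44; c'=3/8, d'=11/2
row 2: denom=8−3·3/8=55/8; d'=(-14−3·11/2)/(55/8)=-244/55
row 3: denom=4−1·8/55=212/55; d'=(18−1·-244/55)/(212/55)=617/106
row 4: denom=6−1·55/212=1217/212; d'=(-21−1·617/106)/(1217/212)=-5686/1217
back: M4=-5686/1217
back: M3=617/106−55/212·-5686/1217=8559/1217
back: M2=-244/55−8/55·8559/1217=-6644/1217
back: M1=11/2−3/8·-6644/1217=9185/1217
M: M0=0, M1=9185/1217, M2=-6644/1217, M3=8559/1217, M4=-5686/1217, M5=0
seg 0: a=3, c=M0/2=0, d=(M1−M0)/(6·1)=9185/7302, b=Δ0−h0·(2M0+M1)/6=-52997/7302
seg 1: a=-3, c=M1/2=9185/2434, d=(M2−M1)/(6·3)=-15829/21906, b=Δ1−h1·(2M1+M2)/6=-12721/3651
seg 2: a=1, c=M2/2=-3322/1217, d=(M3−M2)/(6·1)=15203/7302, b=Δ2−h2·(2M2+M3)/6=-2573/7302
seg 3: a=0, c=M3/2=8559/2434, d=(M4−M3)/(6·1)=-14245/7302, b=Δ3−h3·(2M3+M4)/6=1586/3651
seg 4: a=2, c=M4/2=-2843/1217, d=(M5−M4)/(6·2)=2843/7302, b=Δ4−h4·(2M4+M5)/6=11791/7302
t_q=15/2 → seg 4, τ=3/2; S=2+11791/7302·τ+-2843/1217·τ²+2843/7302·τ³=9347/19472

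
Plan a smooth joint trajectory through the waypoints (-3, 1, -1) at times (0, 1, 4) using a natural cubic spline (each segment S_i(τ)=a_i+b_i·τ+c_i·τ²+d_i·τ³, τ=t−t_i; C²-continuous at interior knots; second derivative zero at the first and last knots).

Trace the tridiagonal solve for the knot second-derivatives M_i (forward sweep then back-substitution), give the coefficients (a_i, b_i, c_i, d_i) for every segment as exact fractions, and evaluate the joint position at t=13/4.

  seg 0: a=-3 b=55/12 c=0 d=-7/12
  seg 1: a=1 b=17/6 c=-7/4 d=7/36
S(13/4) = 187/256

Δ: Δ0=4, Δ1=-2/3
row 1: diag=8, rhs=-28; c'=3/8, d'=-7/2
back: M1=-7/2
M: M0=0, M1=-7/2, M2=0
seg 0: a=-3, c=M0/2=0, d=(M1−M0)/(6·1)=-7/12, b=Δ0−h0·(2M0+M1)/6=55/12
seg 1: a=1, c=M1/2=-7/4, d=(M2−M1)/(6·3)=7/36, b=Δ1−h1·(2M1+M2)/6=17/6
t_q=13/4 → seg 1, τ=9/4; S=1+17/6·τ+-7/4·τ²+7/36·τ³=187/256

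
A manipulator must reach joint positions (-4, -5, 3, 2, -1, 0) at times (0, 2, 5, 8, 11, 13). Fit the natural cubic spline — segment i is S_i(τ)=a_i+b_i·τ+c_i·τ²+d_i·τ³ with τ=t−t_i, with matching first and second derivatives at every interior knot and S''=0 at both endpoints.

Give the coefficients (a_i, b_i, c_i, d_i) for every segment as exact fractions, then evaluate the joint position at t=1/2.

Δ: Δ0=-1/2, Δ1=8/3, Δ2=-1/3, Δ3=-1, Δ4=1/2
row 1: diag=10, rhs=19; c'=3/10, d'=19/10
row 2: denom=12−3·3/10=111/10; d'=(-18−3·19/10)/(111/10)=-79/37
row 3: denom=12−3·10/37=414/37; d'=(-4−3·-79/37)/(414/37)=89/414
row 4: denom=10−3·37/138=423/46; d'=(9−3·89/414)/(423/46)=1153/1269
back: M4=1153/1269
back: M3=89/414−37/138·1153/1269=-109/3807
back: M2=-79/37−10/37·-109/3807=-8099/3807
back: M1=19/10−3/10·-8099/3807=3221/1269
M: M0=0, M1=3221/1269, M2=-8099/3807, M3=-109/3807, M4=1153/1269, M5=0
seg 0: a=-4, c=M0/2=0, d=(M1−M0)/(6·2)=3221/15228, b=Δ0−h0·(2M0+M1)/6=-10249/7614
seg 1: a=-5, c=M1/2=3221/2538, d=(M2−M1)/(6·3)=-8881/34263, b=Δ1−h1·(2M1+M2)/6=9077/7614
seg 2: a=3, c=M2/2=-8099/7614, d=(M3−M2)/(6·3)=85/729, b=Δ2−h2·(2M2+M3)/6=13769/7614
seg 3: a=2, c=M3/2=-109/7614, d=(M4−M3)/(6·3)=1784/34263, b=Δ3−h3·(2M3+M4)/6=-10855/7614
seg 4: a=-1, c=M4/2=1153/2538, d=(M5−M4)/(6·2)=-1153/15228, b=Δ4−h4·(2M4+M5)/6=-805/7614
t_q=1/2 → seg 0, τ=1/2; S=-4+-10249/7614·τ+0·τ²+3221/15228·τ³=-188689/40608

  seg 0: a=-4 b=-10249/7614 c=0 d=3221/15228
  seg 1: a=-5 b=9077/7614 c=3221/2538 d=-8881/34263
  seg 2: a=3 b=13769/7614 c=-8099/7614 d=85/729
  seg 3: a=2 b=-10855/7614 c=-109/7614 d=1784/34263
  seg 4: a=-1 b=-805/7614 c=1153/2538 d=-1153/15228
S(1/2) = -188689/40608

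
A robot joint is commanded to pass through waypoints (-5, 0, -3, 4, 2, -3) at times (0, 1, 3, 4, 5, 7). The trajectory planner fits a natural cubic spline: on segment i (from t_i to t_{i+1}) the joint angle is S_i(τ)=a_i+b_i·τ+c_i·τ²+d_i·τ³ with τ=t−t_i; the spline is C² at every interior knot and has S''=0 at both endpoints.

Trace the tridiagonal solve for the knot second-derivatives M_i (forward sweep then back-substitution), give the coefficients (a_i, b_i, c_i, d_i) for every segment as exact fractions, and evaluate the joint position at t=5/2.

  seg 0: a=-5 b=1214/175 c=0 d=-339/175
  seg 1: a=0 b=197/175 c=-1017/175 d=3149/1400
  seg 2: a=-3 b=341/70 c=5379/700 d=-3889/700
  seg 3: a=4 b=2501/700 c=-1572/175 d=341/100
  seg 4: a=2 b=-1457/350 c=873/700 d=-291/1400
S(5/2) = -42513/11200

Δ: Δ0=5, Δ1=-3/2, Δ2=7, Δ3=-2, Δ4=-5/2
row 1: diag=6, rhs=-39; c'=1/3, d'=-13/2
row 2: denom=6−2·1/3=16/3; d'=(51−2·-13/2)/(16/3)=12
row 3: denom=4−1·3/16=61/16; d'=(-54−1·12)/(61/16)=-1056/61
row 4: denom=6−1·16/61=350/61; d'=(-3−1·-1056/61)/(350/61)=873/350
back: M4=873/350
back: M3=-1056/61−16/61·873/350=-3144/175
back: M2=12−3/16·-3144/175=5379/350
back: M1=-13/2−1/3·5379/350=-2034/175
M: M0=0, M1=-2034/175, M2=5379/350, M3=-3144/175, M4=873/350, M5=0
seg 0: a=-5, c=M0/2=0, d=(M1−M0)/(6·1)=-339/175, b=Δ0−h0·(2M0+M1)/6=1214/175
seg 1: a=0, c=M1/2=-1017/175, d=(M2−M1)/(6·2)=3149/1400, b=Δ1−h1·(2M1+M2)/6=197/175
seg 2: a=-3, c=M2/2=5379/700, d=(M3−M2)/(6·1)=-3889/700, b=Δ2−h2·(2M2+M3)/6=341/70
seg 3: a=4, c=M3/2=-1572/175, d=(M4−M3)/(6·1)=341/100, b=Δ3−h3·(2M3+M4)/6=2501/700
seg 4: a=2, c=M4/2=873/700, d=(M5−M4)/(6·2)=-291/1400, b=Δ4−h4·(2M4+M5)/6=-1457/350
t_q=5/2 → seg 1, τ=3/2; S=0+197/175·τ+-1017/175·τ²+3149/1400·τ³=-42513/11200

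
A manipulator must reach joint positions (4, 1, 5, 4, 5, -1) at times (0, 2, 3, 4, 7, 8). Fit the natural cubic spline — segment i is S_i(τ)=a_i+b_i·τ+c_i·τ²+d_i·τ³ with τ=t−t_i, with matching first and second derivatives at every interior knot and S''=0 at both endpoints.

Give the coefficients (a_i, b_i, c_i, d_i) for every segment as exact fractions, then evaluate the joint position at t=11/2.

  seg 0: a=4 b=-28601/7302 c=0 d=2206/3651
  seg 1: a=1 b=24343/7302 c=4412/1217 d=-21607/7302
  seg 2: a=5 b=6233/3651 c=-12783/2434 d=18581/7302
  seg 3: a=4 b=-8489/7302 c=2899/1217 d=-13753/21906
  seg 4: a=5 b=-13951/3651 c=-7955/2434 d=7955/7302
S(11/2) = 107037/19472

Δ: Δ0=-3/2, Δ1=4, Δ2=-1, Δ3=1/3, Δ4=-6
row 1: diag=6, rhs=33; c'=1/6, d'=11/2
row 2: denom=4−1·1/6=23/6; d'=(-30−1·11/2)/(23/6)=-213/23
row 3: denom=8−1·6/23=178/23; d'=(8−1·-213/23)/(178/23)=397/178
row 4: denom=8−3·69/178=1217/178; d'=(-38−3·397/178)/(1217/178)=-7955/1217
back: M4=-7955/1217
back: M3=397/178−69/178·-7955/1217=5798/1217
back: M2=-213/23−6/23·5798/1217=-12783/1217
back: M1=11/2−1/6·-12783/1217=8824/1217
M: M0=0, M1=8824/1217, M2=-12783/1217, M3=5798/1217, M4=-7955/1217, M5=0
seg 0: a=4, c=M0/2=0, d=(M1−M0)/(6·2)=2206/3651, b=Δ0−h0·(2M0+M1)/6=-28601/7302
seg 1: a=1, c=M1/2=4412/1217, d=(M2−M1)/(6·1)=-21607/7302, b=Δ1−h1·(2M1+M2)/6=24343/7302
seg 2: a=5, c=M2/2=-12783/2434, d=(M3−M2)/(6·1)=18581/7302, b=Δ2−h2·(2M2+M3)/6=6233/3651
seg 3: a=4, c=M3/2=2899/1217, d=(M4−M3)/(6·3)=-13753/21906, b=Δ3−h3·(2M3+M4)/6=-8489/7302
seg 4: a=5, c=M4/2=-7955/2434, d=(M5−M4)/(6·1)=7955/7302, b=Δ4−h4·(2M4+M5)/6=-13951/3651
t_q=11/2 → seg 3, τ=3/2; S=4+-8489/7302·τ+2899/1217·τ²+-13753/21906·τ³=107037/19472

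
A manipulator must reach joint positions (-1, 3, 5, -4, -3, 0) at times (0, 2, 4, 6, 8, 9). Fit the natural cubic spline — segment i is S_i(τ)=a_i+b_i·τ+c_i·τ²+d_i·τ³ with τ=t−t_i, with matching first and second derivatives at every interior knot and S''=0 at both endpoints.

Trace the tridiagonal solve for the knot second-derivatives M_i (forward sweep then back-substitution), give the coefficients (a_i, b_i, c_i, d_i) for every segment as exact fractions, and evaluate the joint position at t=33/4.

Δ: Δ0=2, Δ1=1, Δ2=-9/2, Δ3=1/2, Δ4=3
row 1: diag=8, rhs=-6; c'=1/4, d'=-3/4
row 2: denom=8−2·1/4=15/2; d'=(-33−2·-3/4)/(15/2)=-21/5
row 3: denom=8−2·4/15=112/15; d'=(30−2·-21/5)/(112/15)=36/7
row 4: denom=6−2·15/56=153/28; d'=(15−2·36/7)/(153/28)=44/51
back: M4=44/51
back: M3=36/7−15/56·44/51=167/34
back: M2=-21/5−4/15·167/34=-281/51
back: M1=-3/4−1/4·-281/51=32/51
M: M0=0, M1=32/51, M2=-281/51, M3=167/34, M4=44/51, M5=0
seg 0: a=-1, c=M0/2=0, d=(M1−M0)/(6·2)=8/153, b=Δ0−h0·(2M0+M1)/6=274/153
seg 1: a=3, c=M1/2=16/51, d=(M2−M1)/(6·2)=-313/612, b=Δ1−h1·(2M1+M2)/6=370/153
seg 2: a=5, c=M2/2=-281/102, d=(M3−M2)/(6·2)=1063/1224, b=Δ2−h2·(2M2+M3)/6=-377/153
seg 3: a=-4, c=M3/2=167/68, d=(M4−M3)/(6·2)=-413/1224, b=Δ3−h3·(2M3+M4)/6=-937/306
seg 4: a=-3, c=M4/2=22/51, d=(M5−M4)/(6·1)=-22/153, b=Δ4−h4·(2M4+M5)/6=415/153
t_q=33/4 → seg 4, τ=1/4; S=-3+415/153·τ+22/51·τ²+-22/153·τ³=-3749/1632

  seg 0: a=-1 b=274/153 c=0 d=8/153
  seg 1: a=3 b=370/153 c=16/51 d=-313/612
  seg 2: a=5 b=-377/153 c=-281/102 d=1063/1224
  seg 3: a=-4 b=-937/306 c=167/68 d=-413/1224
  seg 4: a=-3 b=415/153 c=22/51 d=-22/153
S(33/4) = -3749/1632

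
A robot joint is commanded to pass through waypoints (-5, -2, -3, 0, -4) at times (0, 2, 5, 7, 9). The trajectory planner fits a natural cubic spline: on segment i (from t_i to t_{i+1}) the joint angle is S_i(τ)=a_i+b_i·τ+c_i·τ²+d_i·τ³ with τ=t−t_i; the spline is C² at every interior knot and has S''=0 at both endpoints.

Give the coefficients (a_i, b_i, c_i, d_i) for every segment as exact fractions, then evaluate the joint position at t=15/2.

  seg 0: a=-5 b=2161/1032 c=0 d=-613/4128
  seg 1: a=-2 b=161/516 c=-613/688 d=155/688
  seg 2: a=-3 b=2165/2064 c=391/344 d=-3761/8256
  seg 3: a=0 b=133/1032 c=-2197/1376 d=2197/8256
S(15/2) = -6637/22016

Δ: Δ0=3/2, Δ1=-1/3, Δ2=3/2, Δ3=-2
row 1: diag=10, rhs=-11; c'=3/10, d'=-11/10
row 2: denom=10−3·3/10=91/10; d'=(11−3·-11/10)/(91/10)=11/7
row 3: denom=8−2·20/91=688/91; d'=(-21−2·11/7)/(688/91)=-2197/688
back: M3=-2197/688
back: M2=11/7−20/91·-2197/688=391/172
back: M1=-11/10−3/10·391/172=-613/344
M: M0=0, M1=-613/344, M2=391/172, M3=-2197/688, M4=0
seg 0: a=-5, c=M0/2=0, d=(M1−M0)/(6·2)=-613/4128, b=Δ0−h0·(2M0+M1)/6=2161/1032
seg 1: a=-2, c=M1/2=-613/688, d=(M2−M1)/(6·3)=155/688, b=Δ1−h1·(2M1+M2)/6=161/516
seg 2: a=-3, c=M2/2=391/344, d=(M3−M2)/(6·2)=-3761/8256, b=Δ2−h2·(2M2+M3)/6=2165/2064
seg 3: a=0, c=M3/2=-2197/1376, d=(M4−M3)/(6·2)=2197/8256, b=Δ3−h3·(2M3+M4)/6=133/1032
t_q=15/2 → seg 3, τ=1/2; S=0+133/1032·τ+-2197/1376·τ²+2197/8256·τ³=-6637/22016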